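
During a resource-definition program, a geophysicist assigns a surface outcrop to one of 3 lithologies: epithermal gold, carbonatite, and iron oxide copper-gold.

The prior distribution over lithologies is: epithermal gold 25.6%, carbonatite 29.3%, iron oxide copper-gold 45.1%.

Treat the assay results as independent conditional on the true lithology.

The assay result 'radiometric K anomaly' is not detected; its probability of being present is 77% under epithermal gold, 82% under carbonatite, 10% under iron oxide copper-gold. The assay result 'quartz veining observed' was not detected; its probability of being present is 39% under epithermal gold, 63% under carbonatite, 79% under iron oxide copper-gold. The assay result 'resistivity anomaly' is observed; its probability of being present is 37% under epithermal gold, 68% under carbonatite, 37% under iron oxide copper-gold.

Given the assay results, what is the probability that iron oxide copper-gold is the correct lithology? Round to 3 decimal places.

For each hypothesis, the unnormalized posterior weight is prior × product of the assay result likelihoods (using 1 − P(present | H) for each absent assay result):
  epithermal gold: 0.256 × (1 − 0.77) × (1 − 0.39) × 0.37 = 0.013289
  carbonatite: 0.293 × (1 − 0.82) × (1 − 0.63) × 0.68 = 0.013269
  iron oxide copper-gold: 0.451 × (1 − 0.10) × (1 − 0.79) × 0.37 = 0.031538
Marginal likelihood of the evidence = 0.058097.
P(iron oxide copper-gold | evidence) = 0.031538 / 0.058097 ≈ 0.543.

0.543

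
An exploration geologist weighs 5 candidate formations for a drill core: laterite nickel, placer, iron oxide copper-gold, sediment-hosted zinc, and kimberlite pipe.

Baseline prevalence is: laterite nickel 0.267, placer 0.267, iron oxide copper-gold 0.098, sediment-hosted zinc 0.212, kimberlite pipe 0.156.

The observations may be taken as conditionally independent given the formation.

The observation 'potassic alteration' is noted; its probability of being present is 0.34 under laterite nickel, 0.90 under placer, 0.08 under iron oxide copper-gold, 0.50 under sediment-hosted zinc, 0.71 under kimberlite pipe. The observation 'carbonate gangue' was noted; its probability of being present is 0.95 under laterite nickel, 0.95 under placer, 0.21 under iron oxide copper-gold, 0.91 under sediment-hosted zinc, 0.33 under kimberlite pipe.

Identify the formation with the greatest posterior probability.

placer

For each hypothesis, the unnormalized posterior weight is prior × product of the observation likelihoods:
  laterite nickel: 0.267 × 0.34 × 0.95 = 0.086241
  placer: 0.267 × 0.90 × 0.95 = 0.22829
  iron oxide copper-gold: 0.098 × 0.08 × 0.21 = 0.0016464
  sediment-hosted zinc: 0.212 × 0.50 × 0.91 = 0.09646
  kimberlite pipe: 0.156 × 0.71 × 0.33 = 0.036551
Marginal likelihood of the evidence = 0.44918.
P(laterite nickel | evidence) ≈ 0.086241 / 0.44918 ≈ 0.192
P(placer | evidence) ≈ 0.22829 / 0.44918 ≈ 0.508
P(iron oxide copper-gold | evidence) ≈ 0.0016464 / 0.44918 ≈ 0.004
P(sediment-hosted zinc | evidence) ≈ 0.09646 / 0.44918 ≈ 0.215
P(kimberlite pipe | evidence) ≈ 0.036551 / 0.44918 ≈ 0.081
The largest is 0.508, so placer is most probable.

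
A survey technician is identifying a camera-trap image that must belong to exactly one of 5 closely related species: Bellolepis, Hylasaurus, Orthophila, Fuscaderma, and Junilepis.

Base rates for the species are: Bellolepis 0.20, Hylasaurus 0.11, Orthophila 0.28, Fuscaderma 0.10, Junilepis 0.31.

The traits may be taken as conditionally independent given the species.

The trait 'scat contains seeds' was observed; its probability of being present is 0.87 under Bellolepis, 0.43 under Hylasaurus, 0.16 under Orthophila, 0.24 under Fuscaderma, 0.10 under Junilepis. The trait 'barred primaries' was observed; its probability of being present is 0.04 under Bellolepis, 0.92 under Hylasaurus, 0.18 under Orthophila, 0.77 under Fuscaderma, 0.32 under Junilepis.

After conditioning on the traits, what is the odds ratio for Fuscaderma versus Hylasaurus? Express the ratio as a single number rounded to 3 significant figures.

0.425

Posterior odds equal prior odds times the likelihood ratio; only the two competing hypotheses matter.
  Fuscaderma: 0.10 × 0.24 × 0.77 = 0.01848
  Hylasaurus: 0.11 × 0.43 × 0.92 = 0.043516
Odds(Fuscaderma : Hylasaurus) = 0.01848 / 0.043516 ≈ 0.425.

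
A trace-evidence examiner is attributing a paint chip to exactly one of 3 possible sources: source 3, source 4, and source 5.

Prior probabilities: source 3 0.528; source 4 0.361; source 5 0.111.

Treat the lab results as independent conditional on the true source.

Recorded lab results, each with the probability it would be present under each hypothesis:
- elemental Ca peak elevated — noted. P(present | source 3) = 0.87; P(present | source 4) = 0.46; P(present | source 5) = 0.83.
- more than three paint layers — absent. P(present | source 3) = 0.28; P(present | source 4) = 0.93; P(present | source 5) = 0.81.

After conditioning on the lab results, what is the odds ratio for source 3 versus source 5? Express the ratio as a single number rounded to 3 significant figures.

Unnormalized posterior weight (prior times the lab result likelihoods) for each of the two hypotheses (using 1 − P(present | H) for each absent lab result):
  source 3: 0.528 × 0.87 × (1 − 0.28) = 0.33074
  source 5: 0.111 × 0.83 × (1 − 0.81) = 0.017505
Odds(source 3 : source 5) = 0.33074 / 0.017505 ≈ 18.9.

18.9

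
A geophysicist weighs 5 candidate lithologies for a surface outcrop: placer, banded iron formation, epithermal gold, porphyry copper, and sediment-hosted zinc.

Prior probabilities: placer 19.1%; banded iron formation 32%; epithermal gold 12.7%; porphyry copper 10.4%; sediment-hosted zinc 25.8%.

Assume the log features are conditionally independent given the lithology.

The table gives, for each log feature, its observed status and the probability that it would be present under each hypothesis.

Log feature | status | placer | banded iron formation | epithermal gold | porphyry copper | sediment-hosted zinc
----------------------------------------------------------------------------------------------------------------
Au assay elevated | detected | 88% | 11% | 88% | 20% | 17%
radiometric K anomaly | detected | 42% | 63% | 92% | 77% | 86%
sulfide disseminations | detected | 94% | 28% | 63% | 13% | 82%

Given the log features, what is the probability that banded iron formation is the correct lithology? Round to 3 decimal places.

0.036

For each hypothesis, the unnormalized posterior weight is prior × product of the log feature likelihoods:
  placer: 0.191 × 0.88 × 0.42 × 0.94 = 0.066358
  banded iron formation: 0.320 × 0.11 × 0.63 × 0.28 = 0.0062093
  epithermal gold: 0.127 × 0.88 × 0.92 × 0.63 = 0.064776
  porphyry copper: 0.104 × 0.20 × 0.77 × 0.13 = 0.0020821
  sediment-hosted zinc: 0.258 × 0.17 × 0.86 × 0.82 = 0.03093
Normalizing constant Z = 0.066358 + 0.0062093 + 0.064776 + 0.0020821 + 0.03093 = 0.17036.
P(banded iron formation | evidence) = 0.0062093 / 0.17036 ≈ 0.036.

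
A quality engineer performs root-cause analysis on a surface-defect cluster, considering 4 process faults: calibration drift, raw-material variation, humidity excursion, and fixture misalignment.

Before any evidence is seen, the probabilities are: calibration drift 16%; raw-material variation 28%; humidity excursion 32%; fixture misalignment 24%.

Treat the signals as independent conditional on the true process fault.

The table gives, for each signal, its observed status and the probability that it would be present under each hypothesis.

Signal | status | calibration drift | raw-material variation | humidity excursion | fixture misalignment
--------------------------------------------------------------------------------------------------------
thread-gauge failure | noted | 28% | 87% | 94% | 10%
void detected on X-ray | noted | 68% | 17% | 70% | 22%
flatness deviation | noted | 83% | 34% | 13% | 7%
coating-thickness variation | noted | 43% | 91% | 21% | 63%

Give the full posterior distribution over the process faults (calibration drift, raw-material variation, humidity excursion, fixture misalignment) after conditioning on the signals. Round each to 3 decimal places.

0.366, 0.432, 0.194, 0.008

For each hypothesis, the unnormalized posterior weight is prior × product of the signal likelihoods:
  calibration drift: 0.16 × 0.28 × 0.68 × 0.83 × 0.43 = 0.010873
  raw-material variation: 0.28 × 0.87 × 0.17 × 0.34 × 0.91 = 0.012813
  humidity excursion: 0.32 × 0.94 × 0.70 × 0.13 × 0.21 = 0.0057483
  fixture misalignment: 0.24 × 0.10 × 0.22 × 0.07 × 0.63 = 0.00023285
Marginal likelihood of the evidence = 0.029667.
P(calibration drift | evidence) = 0.010873 / 0.029667 ≈ 0.366
P(raw-material variation | evidence) = 0.012813 / 0.029667 ≈ 0.432
P(humidity excursion | evidence) = 0.0057483 / 0.029667 ≈ 0.194
P(fixture misalignment | evidence) = 0.00023285 / 0.029667 ≈ 0.008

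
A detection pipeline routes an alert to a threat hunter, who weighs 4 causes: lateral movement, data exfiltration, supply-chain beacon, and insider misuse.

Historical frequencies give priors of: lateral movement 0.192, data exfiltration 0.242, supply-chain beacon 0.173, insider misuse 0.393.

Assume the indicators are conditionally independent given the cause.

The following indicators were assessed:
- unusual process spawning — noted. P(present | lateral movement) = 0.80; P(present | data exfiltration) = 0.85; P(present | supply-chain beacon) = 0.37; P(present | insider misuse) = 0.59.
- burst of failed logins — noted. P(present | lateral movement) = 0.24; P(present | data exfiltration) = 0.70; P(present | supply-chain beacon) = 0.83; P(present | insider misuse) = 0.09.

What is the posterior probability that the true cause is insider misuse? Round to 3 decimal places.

Multiply each prior by the joint likelihood of the indicator pattern:
  lateral movement: 0.192 × 0.80 × 0.24 = 0.036864
  data exfiltration: 0.242 × 0.85 × 0.70 = 0.14399
  supply-chain beacon: 0.173 × 0.37 × 0.83 = 0.053128
  insider misuse: 0.393 × 0.59 × 0.09 = 0.020868
Normalizing constant Z = 0.036864 + 0.14399 + 0.053128 + 0.020868 = 0.25485.
P(insider misuse | evidence) = 0.020868 / 0.25485 ≈ 0.082.

0.082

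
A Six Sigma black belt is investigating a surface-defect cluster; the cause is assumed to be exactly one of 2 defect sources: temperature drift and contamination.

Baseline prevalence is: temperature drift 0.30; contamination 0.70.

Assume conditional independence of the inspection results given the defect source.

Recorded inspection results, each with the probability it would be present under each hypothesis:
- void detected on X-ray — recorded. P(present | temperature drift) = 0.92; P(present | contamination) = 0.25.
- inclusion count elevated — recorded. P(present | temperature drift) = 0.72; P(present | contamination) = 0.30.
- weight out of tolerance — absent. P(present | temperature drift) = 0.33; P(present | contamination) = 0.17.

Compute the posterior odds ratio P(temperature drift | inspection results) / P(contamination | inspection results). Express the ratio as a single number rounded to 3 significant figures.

3.06

The normalizing constant cancels in an odds ratio, so compute prior × likelihood for the two hypotheses only (using 1 − P(present | H) for each absent inspection result):
  temperature drift: 0.30 × 0.92 × 0.72 × (1 − 0.33) = 0.13314
  contamination: 0.70 × 0.25 × 0.30 × (1 − 0.17) = 0.043575
Posterior odds = 0.13314 / 0.043575 ≈ 3.06.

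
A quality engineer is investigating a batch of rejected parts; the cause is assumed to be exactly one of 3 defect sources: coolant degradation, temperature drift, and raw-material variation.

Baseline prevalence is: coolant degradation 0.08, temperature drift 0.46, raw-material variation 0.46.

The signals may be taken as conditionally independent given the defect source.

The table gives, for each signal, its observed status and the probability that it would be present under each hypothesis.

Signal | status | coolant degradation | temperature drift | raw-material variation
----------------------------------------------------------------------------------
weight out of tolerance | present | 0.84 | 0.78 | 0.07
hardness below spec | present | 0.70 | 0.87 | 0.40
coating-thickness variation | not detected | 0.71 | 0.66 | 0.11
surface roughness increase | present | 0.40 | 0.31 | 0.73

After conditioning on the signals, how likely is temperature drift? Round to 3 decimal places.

0.704

For each hypothesis, the unnormalized posterior weight is prior × product of the signal likelihoods (using 1 − P(present | H) for each absent signal):
  coolant degradation: 0.08 × 0.84 × 0.70 × (1 − 0.71) × 0.40 = 0.0054566
  temperature drift: 0.46 × 0.78 × 0.87 × (1 − 0.66) × 0.31 = 0.032901
  raw-material variation: 0.46 × 0.07 × 0.40 × (1 − 0.11) × 0.73 = 0.0083681
Marginal likelihood of the evidence = 0.046726.
P(temperature drift | evidence) = 0.032901 / 0.046726 ≈ 0.704.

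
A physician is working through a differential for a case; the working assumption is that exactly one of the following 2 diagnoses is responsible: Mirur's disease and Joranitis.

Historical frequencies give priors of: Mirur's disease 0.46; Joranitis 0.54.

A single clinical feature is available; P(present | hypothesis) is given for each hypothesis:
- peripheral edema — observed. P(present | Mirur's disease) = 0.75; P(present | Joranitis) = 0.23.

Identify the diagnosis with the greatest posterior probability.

Multiply each prior by the likelihood of the clinical feature:
  Mirur's disease: 0.46 × 0.75 = 0.345
  Joranitis: 0.54 × 0.23 = 0.1242
The unnormalized weights sum to 0.4692.
P(Mirur's disease | evidence) ≈ 0.345 / 0.4692 ≈ 0.735
P(Joranitis | evidence) ≈ 0.1242 / 0.4692 ≈ 0.265
The largest is 0.735, so Mirur's disease is most probable.

Mirur's disease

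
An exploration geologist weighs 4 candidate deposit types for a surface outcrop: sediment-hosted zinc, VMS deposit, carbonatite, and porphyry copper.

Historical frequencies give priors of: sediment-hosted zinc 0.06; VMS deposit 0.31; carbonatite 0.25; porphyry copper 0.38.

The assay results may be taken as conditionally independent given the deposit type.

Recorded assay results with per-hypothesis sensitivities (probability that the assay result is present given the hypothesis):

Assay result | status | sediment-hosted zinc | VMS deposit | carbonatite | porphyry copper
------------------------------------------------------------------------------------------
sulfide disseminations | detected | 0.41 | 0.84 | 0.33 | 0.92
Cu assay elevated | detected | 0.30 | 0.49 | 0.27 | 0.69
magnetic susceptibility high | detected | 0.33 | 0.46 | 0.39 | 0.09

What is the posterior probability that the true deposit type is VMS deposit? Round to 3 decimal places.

By Bayes' rule with conditional independence, the unnormalized weight for each hypothesis is prior × ∏ likelihoods:
  sediment-hosted zinc: 0.06 × 0.41 × 0.30 × 0.33 = 0.0024354
  VMS deposit: 0.31 × 0.84 × 0.49 × 0.46 = 0.058694
  carbonatite: 0.25 × 0.33 × 0.27 × 0.39 = 0.0086873
  porphyry copper: 0.38 × 0.92 × 0.69 × 0.09 = 0.02171
The unnormalized weights sum to 0.091527.
P(VMS deposit | evidence) = 0.058694 / 0.091527 ≈ 0.641.

0.641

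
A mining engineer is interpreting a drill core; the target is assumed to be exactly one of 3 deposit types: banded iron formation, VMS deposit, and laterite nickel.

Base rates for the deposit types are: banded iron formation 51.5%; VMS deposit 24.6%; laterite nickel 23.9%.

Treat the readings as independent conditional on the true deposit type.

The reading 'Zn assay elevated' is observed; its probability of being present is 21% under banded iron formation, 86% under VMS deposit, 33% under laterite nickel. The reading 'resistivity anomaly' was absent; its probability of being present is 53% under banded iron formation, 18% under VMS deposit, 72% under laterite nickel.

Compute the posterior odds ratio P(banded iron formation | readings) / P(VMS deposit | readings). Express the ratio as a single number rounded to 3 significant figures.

0.293

Unnormalized posterior weight (prior times the reading likelihoods) for each of the two hypotheses (using 1 − P(present | H) for each absent reading):
  banded iron formation: 0.515 × 0.21 × (1 − 0.53) = 0.05083
  VMS deposit: 0.246 × 0.86 × (1 − 0.18) = 0.17348
Posterior odds = 0.05083 / 0.17348 ≈ 0.293.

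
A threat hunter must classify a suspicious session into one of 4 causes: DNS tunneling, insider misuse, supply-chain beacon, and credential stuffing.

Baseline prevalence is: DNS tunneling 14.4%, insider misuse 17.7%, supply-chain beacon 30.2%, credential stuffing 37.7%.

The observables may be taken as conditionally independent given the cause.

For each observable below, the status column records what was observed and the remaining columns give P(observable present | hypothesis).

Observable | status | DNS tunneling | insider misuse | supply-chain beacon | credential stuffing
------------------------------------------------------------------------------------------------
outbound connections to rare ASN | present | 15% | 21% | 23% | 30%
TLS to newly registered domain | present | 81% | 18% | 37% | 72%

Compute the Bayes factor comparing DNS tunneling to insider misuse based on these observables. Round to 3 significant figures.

The Bayes factor is the ratio of the joint likelihoods of the observable pattern under the two hypotheses.
  DNS tunneling: 0.15 × 0.81 = 0.1215
  insider misuse: 0.21 × 0.18 = 0.0378
Bayes factor = 0.1215 / 0.0378 ≈ 3.21

3.21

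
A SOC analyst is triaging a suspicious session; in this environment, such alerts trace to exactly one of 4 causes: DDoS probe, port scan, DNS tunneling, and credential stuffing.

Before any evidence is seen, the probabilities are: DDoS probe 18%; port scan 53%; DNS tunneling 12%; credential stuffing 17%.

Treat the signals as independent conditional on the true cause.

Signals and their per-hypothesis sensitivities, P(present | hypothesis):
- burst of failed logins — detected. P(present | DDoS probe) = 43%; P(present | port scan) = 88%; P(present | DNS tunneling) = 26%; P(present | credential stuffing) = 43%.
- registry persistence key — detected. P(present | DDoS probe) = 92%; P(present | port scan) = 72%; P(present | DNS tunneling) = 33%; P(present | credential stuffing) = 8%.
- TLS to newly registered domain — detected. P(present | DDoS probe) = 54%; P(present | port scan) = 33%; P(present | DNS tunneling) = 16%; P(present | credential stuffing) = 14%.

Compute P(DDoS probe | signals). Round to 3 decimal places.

0.253

By Bayes' rule with conditional independence, the unnormalized weight for each hypothesis is prior × ∏ likelihoods:
  DDoS probe: 0.18 × 0.43 × 0.92 × 0.54 = 0.038452
  port scan: 0.53 × 0.88 × 0.72 × 0.33 = 0.11082
  DNS tunneling: 0.12 × 0.26 × 0.33 × 0.16 = 0.0016474
  credential stuffing: 0.17 × 0.43 × 0.08 × 0.14 = 0.00081872
Normalizing constant Z = 0.038452 + 0.11082 + 0.0016474 + 0.00081872 = 0.15174.
P(DDoS probe | evidence) = 0.038452 / 0.15174 ≈ 0.253.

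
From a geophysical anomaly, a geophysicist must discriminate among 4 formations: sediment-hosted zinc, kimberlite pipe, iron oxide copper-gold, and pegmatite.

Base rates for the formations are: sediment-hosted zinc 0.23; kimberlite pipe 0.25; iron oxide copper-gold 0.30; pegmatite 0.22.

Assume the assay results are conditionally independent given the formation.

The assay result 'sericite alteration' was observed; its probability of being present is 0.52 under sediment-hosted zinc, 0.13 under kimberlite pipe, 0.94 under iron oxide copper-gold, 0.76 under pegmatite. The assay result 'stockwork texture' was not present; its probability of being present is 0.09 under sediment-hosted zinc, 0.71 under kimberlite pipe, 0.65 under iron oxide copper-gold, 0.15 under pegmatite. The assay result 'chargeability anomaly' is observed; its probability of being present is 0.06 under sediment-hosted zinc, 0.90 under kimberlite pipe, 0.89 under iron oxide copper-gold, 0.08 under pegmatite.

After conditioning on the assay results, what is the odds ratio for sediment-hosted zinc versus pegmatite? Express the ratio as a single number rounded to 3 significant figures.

The normalizing constant cancels in an odds ratio, so compute prior × likelihood for the two hypotheses only (using 1 − P(present | H) for each absent assay result):
  sediment-hosted zinc: 0.23 × 0.52 × (1 − 0.09) × 0.06 = 0.0065302
  pegmatite: 0.22 × 0.76 × (1 − 0.15) × 0.08 = 0.01137
Odds(sediment-hosted zinc : pegmatite) = 0.0065302 / 0.01137 ≈ 0.574.

0.574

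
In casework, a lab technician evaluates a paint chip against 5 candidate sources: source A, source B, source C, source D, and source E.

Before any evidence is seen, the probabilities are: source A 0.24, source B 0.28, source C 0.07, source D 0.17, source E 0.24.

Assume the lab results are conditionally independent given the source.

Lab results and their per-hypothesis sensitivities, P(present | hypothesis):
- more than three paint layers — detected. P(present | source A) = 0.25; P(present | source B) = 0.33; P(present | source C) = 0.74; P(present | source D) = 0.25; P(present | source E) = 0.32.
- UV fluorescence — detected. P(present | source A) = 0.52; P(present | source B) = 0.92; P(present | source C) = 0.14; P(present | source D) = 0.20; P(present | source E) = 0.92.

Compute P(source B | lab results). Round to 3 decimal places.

Multiply each prior by the joint likelihood of the lab result pattern:
  source A: 0.24 × 0.25 × 0.52 = 0.0312
  source B: 0.28 × 0.33 × 0.92 = 0.085008
  source C: 0.07 × 0.74 × 0.14 = 0.007252
  source D: 0.17 × 0.25 × 0.20 = 0.0085
  source E: 0.24 × 0.32 × 0.92 = 0.070656
Normalizing constant Z = 0.0312 + 0.085008 + 0.007252 + 0.0085 + 0.070656 = 0.20262.
P(source B | evidence) = 0.085008 / 0.20262 ≈ 0.420.

0.420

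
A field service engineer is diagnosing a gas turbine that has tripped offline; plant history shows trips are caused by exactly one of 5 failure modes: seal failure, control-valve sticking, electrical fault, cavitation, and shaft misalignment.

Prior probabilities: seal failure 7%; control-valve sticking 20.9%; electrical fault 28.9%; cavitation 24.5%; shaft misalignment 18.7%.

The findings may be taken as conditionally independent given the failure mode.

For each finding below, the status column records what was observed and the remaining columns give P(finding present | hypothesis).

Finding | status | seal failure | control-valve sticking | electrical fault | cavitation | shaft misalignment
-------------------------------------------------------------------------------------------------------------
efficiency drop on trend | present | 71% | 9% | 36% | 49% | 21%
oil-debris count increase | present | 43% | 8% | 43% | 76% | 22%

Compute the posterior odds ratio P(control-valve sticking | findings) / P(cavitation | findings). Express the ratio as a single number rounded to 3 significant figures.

0.0165

The normalizing constant cancels in an odds ratio, so compute prior × likelihood for the two hypotheses only:
  control-valve sticking: 0.209 × 0.09 × 0.08 = 0.0015048
  cavitation: 0.245 × 0.49 × 0.76 = 0.091238
Posterior odds = 0.0015048 / 0.091238 ≈ 0.0165.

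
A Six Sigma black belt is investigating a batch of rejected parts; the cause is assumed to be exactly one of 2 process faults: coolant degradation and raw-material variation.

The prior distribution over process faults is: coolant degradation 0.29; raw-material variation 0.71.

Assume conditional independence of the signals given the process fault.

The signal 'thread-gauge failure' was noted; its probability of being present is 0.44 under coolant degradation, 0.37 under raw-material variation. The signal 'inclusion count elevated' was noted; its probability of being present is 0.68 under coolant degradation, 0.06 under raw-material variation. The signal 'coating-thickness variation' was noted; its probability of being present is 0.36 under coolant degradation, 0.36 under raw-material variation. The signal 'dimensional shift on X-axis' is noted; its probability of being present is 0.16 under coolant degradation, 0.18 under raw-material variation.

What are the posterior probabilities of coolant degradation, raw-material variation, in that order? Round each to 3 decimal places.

For each hypothesis, the unnormalized posterior weight is prior × product of the signal likelihoods:
  coolant degradation: 0.29 × 0.44 × 0.68 × 0.36 × 0.16 = 0.0049978
  raw-material variation: 0.71 × 0.37 × 0.06 × 0.36 × 0.18 = 0.0010214
The unnormalized weights sum to 0.0060192.
P(coolant degradation | evidence) = 0.0049978 / 0.0060192 ≈ 0.830
P(raw-material variation | evidence) = 0.0010214 / 0.0060192 ≈ 0.170

0.830, 0.170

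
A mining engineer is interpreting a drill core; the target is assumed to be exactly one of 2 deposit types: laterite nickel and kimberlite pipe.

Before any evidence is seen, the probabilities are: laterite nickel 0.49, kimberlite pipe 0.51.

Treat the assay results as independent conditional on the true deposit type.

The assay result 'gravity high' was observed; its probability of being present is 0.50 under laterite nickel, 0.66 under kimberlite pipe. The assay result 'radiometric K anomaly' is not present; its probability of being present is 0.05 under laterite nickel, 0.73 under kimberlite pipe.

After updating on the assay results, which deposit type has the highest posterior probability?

For each hypothesis, the unnormalized posterior weight is prior × product of the assay result likelihoods (using 1 − P(present | H) for each absent assay result):
  laterite nickel: 0.49 × 0.50 × (1 − 0.05) = 0.23275
  kimberlite pipe: 0.51 × 0.66 × (1 − 0.73) = 0.090882
Normalizing constant Z = 0.23275 + 0.090882 = 0.32363.
P(laterite nickel | evidence) ≈ 0.23275 / 0.32363 ≈ 0.719
P(kimberlite pipe | evidence) ≈ 0.090882 / 0.32363 ≈ 0.281
The largest is 0.719, so laterite nickel is most probable.

laterite nickel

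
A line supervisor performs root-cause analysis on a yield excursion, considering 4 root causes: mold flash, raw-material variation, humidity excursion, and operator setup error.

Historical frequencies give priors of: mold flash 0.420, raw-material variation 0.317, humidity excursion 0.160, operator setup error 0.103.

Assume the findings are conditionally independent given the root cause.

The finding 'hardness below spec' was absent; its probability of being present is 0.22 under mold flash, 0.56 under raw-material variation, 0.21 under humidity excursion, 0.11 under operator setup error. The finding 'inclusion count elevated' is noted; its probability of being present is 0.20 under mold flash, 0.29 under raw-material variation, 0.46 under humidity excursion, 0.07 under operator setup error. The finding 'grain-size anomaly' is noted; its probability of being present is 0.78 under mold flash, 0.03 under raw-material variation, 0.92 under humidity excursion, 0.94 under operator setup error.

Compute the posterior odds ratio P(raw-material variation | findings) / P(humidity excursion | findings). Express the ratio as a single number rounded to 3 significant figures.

0.0227

Posterior odds equal prior odds times the likelihood ratio; only the two competing hypotheses matter (using 1 − P(present | H) for each absent finding).
  raw-material variation: 0.317 × (1 − 0.56) × 0.29 × 0.03 = 0.0012135
  humidity excursion: 0.160 × (1 − 0.21) × 0.46 × 0.92 = 0.053492
Posterior odds = 0.0012135 / 0.053492 ≈ 0.0227.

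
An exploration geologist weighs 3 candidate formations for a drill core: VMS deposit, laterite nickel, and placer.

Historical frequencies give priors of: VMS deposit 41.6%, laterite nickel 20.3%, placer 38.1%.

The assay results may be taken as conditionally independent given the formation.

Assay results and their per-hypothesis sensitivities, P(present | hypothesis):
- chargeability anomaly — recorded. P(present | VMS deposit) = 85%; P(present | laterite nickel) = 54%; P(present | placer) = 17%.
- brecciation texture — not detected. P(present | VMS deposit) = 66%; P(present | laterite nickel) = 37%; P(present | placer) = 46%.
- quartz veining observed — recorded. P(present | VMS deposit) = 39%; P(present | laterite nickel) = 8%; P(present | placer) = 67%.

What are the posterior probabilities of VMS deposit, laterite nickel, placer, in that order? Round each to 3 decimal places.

0.618, 0.073, 0.309

By Bayes' rule with conditional independence, the unnormalized weight for each hypothesis is prior × ∏ likelihoods (using 1 − P(present | H) for each absent assay result):
  VMS deposit: 0.416 × 0.85 × (1 − 0.66) × 0.39 = 0.046887
  laterite nickel: 0.203 × 0.54 × (1 − 0.37) × 0.08 = 0.0055248
  placer: 0.381 × 0.17 × (1 − 0.46) × 0.67 = 0.023434
Marginal likelihood of the evidence = 0.075846.
P(VMS deposit | evidence) = 0.046887 / 0.075846 ≈ 0.618
P(laterite nickel | evidence) = 0.0055248 / 0.075846 ≈ 0.073
P(placer | evidence) = 0.023434 / 0.075846 ≈ 0.309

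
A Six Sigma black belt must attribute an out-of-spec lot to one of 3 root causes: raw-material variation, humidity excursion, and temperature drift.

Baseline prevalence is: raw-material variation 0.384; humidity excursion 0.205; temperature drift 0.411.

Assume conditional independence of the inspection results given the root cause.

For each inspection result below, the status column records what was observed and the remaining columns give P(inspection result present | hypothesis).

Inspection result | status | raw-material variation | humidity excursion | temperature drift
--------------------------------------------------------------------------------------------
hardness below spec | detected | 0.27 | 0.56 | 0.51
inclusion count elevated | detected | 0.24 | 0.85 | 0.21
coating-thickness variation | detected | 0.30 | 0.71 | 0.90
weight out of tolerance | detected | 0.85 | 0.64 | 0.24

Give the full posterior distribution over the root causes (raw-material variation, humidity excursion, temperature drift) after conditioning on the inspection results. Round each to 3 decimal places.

By Bayes' rule with conditional independence, the unnormalized weight for each hypothesis is prior × ∏ likelihoods:
  raw-material variation: 0.384 × 0.27 × 0.24 × 0.30 × 0.85 = 0.0063452
  humidity excursion: 0.205 × 0.56 × 0.85 × 0.71 × 0.64 = 0.04434
  temperature drift: 0.411 × 0.51 × 0.21 × 0.90 × 0.24 = 0.0095079
Marginal likelihood of the evidence = 0.060193.
P(raw-material variation | evidence) = 0.0063452 / 0.060193 ≈ 0.105
P(humidity excursion | evidence) = 0.04434 / 0.060193 ≈ 0.737
P(temperature drift | evidence) = 0.0095079 / 0.060193 ≈ 0.158

0.105, 0.737, 0.158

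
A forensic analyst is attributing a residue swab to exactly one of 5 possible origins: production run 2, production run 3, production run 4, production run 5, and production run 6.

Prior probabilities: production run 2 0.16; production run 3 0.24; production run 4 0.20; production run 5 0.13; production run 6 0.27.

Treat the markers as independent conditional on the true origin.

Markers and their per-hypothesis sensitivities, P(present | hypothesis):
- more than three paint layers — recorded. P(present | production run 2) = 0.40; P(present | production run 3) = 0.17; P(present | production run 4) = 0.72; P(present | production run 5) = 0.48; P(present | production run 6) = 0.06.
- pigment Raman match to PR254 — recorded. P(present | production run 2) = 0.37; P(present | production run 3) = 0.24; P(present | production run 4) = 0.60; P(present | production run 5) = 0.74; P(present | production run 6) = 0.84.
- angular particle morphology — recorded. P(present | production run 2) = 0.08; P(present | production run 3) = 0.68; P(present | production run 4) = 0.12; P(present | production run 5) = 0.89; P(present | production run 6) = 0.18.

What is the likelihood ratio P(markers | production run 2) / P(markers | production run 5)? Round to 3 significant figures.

The Bayes factor is the ratio of the joint likelihoods of the marker pattern under the two hypotheses.
  production run 2: 0.40 × 0.37 × 0.08 = 0.01184
  production run 5: 0.48 × 0.74 × 0.89 = 0.31613
Bayes factor = 0.01184 / 0.31613 ≈ 0.0375

0.0375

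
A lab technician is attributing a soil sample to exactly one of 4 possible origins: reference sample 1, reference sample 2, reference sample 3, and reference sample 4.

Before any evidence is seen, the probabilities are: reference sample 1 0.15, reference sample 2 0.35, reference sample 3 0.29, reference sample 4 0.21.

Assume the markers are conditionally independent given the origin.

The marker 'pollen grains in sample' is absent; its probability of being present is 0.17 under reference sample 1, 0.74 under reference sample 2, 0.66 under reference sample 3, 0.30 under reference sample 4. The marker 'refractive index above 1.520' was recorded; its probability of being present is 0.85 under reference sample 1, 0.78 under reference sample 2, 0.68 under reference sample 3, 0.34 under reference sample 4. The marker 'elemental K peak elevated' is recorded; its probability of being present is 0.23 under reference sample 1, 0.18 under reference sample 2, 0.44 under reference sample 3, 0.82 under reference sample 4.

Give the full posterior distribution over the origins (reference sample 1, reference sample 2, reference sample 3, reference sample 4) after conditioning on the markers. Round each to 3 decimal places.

By Bayes' rule with conditional independence, the unnormalized weight for each hypothesis is prior × ∏ likelihoods (using 1 − P(present | H) for each absent marker):
  reference sample 1: 0.15 × (1 − 0.17) × 0.85 × 0.23 = 0.02434
  reference sample 2: 0.35 × (1 − 0.74) × 0.78 × 0.18 = 0.012776
  reference sample 3: 0.29 × (1 − 0.66) × 0.68 × 0.44 = 0.029501
  reference sample 4: 0.21 × (1 − 0.30) × 0.34 × 0.82 = 0.040984
The unnormalized weights sum to 0.1076.
P(reference sample 1 | evidence) = 0.02434 / 0.1076 ≈ 0.226
P(reference sample 2 | evidence) = 0.012776 / 0.1076 ≈ 0.119
P(reference sample 3 | evidence) = 0.029501 / 0.1076 ≈ 0.274
P(reference sample 4 | evidence) = 0.040984 / 0.1076 ≈ 0.381

0.226, 0.119, 0.274, 0.381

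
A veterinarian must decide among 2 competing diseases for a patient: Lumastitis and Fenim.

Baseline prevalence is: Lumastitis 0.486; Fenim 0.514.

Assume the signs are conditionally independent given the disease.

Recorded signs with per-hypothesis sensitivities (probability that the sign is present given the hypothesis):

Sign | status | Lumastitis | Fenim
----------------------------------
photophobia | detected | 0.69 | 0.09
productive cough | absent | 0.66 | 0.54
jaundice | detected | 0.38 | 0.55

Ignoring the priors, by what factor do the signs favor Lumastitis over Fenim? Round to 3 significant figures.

3.92

Take the product of per-sign likelihoods under each hypothesis (using 1 − P(present | H) for each absent sign), then divide.
  Lumastitis: 0.69 × (1 − 0.66) × 0.38 = 0.089148
  Fenim: 0.09 × (1 − 0.54) × 0.55 = 0.02277
Bayes factor = 0.089148 / 0.02277 ≈ 3.92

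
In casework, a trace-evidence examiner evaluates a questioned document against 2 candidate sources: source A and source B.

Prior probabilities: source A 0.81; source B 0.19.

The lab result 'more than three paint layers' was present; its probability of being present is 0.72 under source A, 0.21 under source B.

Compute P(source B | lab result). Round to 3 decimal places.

Multiply each prior by the likelihood of the lab result:
  source A: 0.81 × 0.72 = 0.5832
  source B: 0.19 × 0.21 = 0.0399
Normalizing constant Z = 0.5832 + 0.0399 = 0.6231.
P(source B | evidence) = 0.0399 / 0.6231 ≈ 0.064.

0.064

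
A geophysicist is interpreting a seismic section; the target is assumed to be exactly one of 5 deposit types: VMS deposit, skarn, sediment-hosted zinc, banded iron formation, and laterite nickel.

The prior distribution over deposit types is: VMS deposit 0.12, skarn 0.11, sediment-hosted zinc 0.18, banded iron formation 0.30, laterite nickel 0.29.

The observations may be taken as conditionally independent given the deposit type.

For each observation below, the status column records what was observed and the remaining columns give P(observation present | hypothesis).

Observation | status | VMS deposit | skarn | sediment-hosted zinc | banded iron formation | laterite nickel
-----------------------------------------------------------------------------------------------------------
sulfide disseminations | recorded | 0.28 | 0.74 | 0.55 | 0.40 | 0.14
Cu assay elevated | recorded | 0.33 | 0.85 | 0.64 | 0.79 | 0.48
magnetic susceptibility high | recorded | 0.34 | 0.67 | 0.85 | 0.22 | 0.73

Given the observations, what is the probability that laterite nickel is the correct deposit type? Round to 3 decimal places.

0.102

For each hypothesis, the unnormalized posterior weight is prior × product of the observation likelihoods:
  VMS deposit: 0.12 × 0.28 × 0.33 × 0.34 = 0.0037699
  skarn: 0.11 × 0.74 × 0.85 × 0.67 = 0.046357
  sediment-hosted zinc: 0.18 × 0.55 × 0.64 × 0.85 = 0.053856
  banded iron formation: 0.30 × 0.40 × 0.79 × 0.22 = 0.020856
  laterite nickel: 0.29 × 0.14 × 0.48 × 0.73 = 0.014226
Marginal likelihood of the evidence = 0.13907.
P(laterite nickel | evidence) = 0.014226 / 0.13907 ≈ 0.102.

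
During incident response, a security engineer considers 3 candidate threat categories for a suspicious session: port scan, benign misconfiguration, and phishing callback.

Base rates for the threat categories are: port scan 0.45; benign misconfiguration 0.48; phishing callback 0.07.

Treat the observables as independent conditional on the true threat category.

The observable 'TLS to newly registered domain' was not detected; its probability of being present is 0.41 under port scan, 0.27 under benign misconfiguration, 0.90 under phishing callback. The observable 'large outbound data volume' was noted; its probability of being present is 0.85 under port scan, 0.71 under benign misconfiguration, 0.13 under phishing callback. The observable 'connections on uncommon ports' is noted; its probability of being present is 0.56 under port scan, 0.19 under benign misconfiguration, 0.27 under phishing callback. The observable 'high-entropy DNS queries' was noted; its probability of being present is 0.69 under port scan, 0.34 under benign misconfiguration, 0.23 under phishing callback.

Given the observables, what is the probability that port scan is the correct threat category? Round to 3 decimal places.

0.844

Multiply each prior by the joint likelihood of the observable pattern (using 1 − P(present | H) for each absent observable):
  port scan: 0.45 × (1 − 0.41) × 0.85 × 0.56 × 0.69 = 0.087201
  benign misconfiguration: 0.48 × (1 − 0.27) × 0.71 × 0.19 × 0.34 = 0.016071
  phishing callback: 0.07 × (1 − 0.90) × 0.13 × 0.27 × 0.23 = 5.6511e-05
Normalizing constant Z = 0.087201 + 0.016071 + 5.6511e-05 = 0.10333.
P(port scan | evidence) = 0.087201 / 0.10333 ≈ 0.844.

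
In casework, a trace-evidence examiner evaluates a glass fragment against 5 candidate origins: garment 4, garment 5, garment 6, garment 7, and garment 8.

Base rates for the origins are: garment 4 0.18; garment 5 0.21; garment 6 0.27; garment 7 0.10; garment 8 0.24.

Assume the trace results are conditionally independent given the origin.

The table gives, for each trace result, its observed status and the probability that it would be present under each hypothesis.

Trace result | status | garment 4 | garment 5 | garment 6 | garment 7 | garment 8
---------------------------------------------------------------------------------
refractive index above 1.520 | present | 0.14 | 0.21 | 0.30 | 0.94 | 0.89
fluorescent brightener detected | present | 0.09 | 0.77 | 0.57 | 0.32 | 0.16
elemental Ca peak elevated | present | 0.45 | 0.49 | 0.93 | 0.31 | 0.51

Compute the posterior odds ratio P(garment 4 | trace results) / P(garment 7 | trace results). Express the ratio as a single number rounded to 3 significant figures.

The normalizing constant cancels in an odds ratio, so compute prior × likelihood for the two hypotheses only:
  garment 4: 0.18 × 0.14 × 0.09 × 0.45 = 0.0010206
  garment 7: 0.10 × 0.94 × 0.32 × 0.31 = 0.0093248
Posterior odds = 0.0010206 / 0.0093248 ≈ 0.109.

0.109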